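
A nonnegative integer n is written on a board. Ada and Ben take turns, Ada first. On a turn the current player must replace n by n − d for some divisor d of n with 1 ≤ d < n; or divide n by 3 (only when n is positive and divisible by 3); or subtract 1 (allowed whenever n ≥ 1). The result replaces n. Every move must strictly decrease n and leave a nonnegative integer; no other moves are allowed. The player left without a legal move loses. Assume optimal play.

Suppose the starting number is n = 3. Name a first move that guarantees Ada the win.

Move to 2.

Use the standard recursion: the mover loses at a terminal position; elsewhere, the mover wins exactly when some move hands the opponent an L position.
n=0: no move → L
n=1: →0(L), so W
n=2: →1(W) only, which is W, so L
n=3: →2(L), so W
From 3, the L positions reachable in one move are: 2.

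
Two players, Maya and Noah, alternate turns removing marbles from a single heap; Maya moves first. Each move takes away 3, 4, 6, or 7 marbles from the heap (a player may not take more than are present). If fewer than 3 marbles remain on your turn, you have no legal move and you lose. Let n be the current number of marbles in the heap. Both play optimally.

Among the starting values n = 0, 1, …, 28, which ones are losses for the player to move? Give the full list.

Build the W/L table. Terminal = L. A non-terminal position is W if it has a move to some L; otherwise it is L.
n=0: no move → L
n=1: no move → L
n=2: no move → L
n=3: reaches L-position 0 → W
n=4: reaches L-position 1 → W
n=5: reaches L-position 2 → W
n=6: reaches L-position 2 → W
n=7: reaches L-position 1 → W
n=8: reaches L-position 2 → W
n=9: reaches L-position 2 → W
n=10: only reaches 7(W), 6(W), 4(W), 3(W), all W → L
n=11: only reaches 8(W), 7(W), 5(W), 4(W), all W → L
n=12: only reaches 9(W), 8(W), 6(W), 5(W), all W → L
n=13: reaches L-position 10 → W
n=14: reaches L-position 11 → W
n=15: reaches L-position 12 → W
n=16: reaches L-position 12 → W
n=17: reaches L-position 11 → W
n=18: reaches L-position 12 → W
n=19: reaches L-position 12 → W
n=20: only reaches 17(W), 16(W), 14(W), 13(W), all W → L
n=21: only reaches 18(W), 17(W), 15(W), 14(W), all W → L
n=22: only reaches 19(W), 18(W), 16(W), 15(W), all W → L
n=23: reaches L-position 20 → W
n=24: reaches L-position 21 → W
n=25: reaches L-position 22 → W
n=26: reaches L-position 22 → W
n=27: reaches L-position 21 → W
n=28: reaches L-position 22 → W
The losing starting values of n are exactly the entries labelled L in this table (9 of them).

0, 1, 2, 10, 11, 12, 20, 21, 22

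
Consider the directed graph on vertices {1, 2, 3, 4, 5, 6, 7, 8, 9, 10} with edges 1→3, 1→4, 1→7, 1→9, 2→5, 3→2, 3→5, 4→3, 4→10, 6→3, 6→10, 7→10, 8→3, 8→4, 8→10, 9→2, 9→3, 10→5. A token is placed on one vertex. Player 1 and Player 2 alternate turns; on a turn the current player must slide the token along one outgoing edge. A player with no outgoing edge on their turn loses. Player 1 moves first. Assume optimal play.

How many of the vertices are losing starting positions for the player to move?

5

Positions with no move are L. A position that does have a move is losing for the player to move precisely when every available move leads to a winning position for the opponent. Fill in the labels:
Every edge goes from a vertex to one that appears earlier in the order 5, 10, 2, 3, 6, 4, 8, 7, 9, 1, so processing vertices in that order labels each vertex after all of its successors.
5: no outgoing edge → L
10: reaches L-position 5 → W
2: reaches L-position 5 → W
3: reaches L-position 5 → W
6: only reaches 3(W), 10(W), all W → L
4: only reaches 3(W), 10(W), all W → L
8: reaches L-position 4 → W
7: only reaches 10(W), which is W → L
9: only reaches 3(W), 2(W), all W → L
1: reaches L-position 9 → W
The L vertices are 4, 5, 6, 7, 9; that is 5 in all.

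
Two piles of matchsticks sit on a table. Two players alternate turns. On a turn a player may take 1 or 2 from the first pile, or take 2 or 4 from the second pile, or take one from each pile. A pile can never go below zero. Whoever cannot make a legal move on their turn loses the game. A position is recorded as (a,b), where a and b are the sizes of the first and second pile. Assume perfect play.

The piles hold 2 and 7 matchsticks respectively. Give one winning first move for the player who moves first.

Move to (0,7).

Work bottom-up. With no move the player to move loses. Otherwise the position is W if at least one move leads to an L position for the opponent, and L if every move leads to a W.
No move ever increases a pile, so every position that can arise here has a ≤ 2 and b ≤ 7; it is enough to label the cells with 0 ≤ a ≤ 2 and 0 ≤ b ≤ 7.
Every move lowers a or b (never raises either), so fill the grid row by row in increasing a, and left to right within a row: each cell's successors are then already labelled.
      b=0  b=1  b=2  b=3  b=4  b=5  b=6  b=7
a=0:    L    L    W    W    W    W    L    L
a=1:    W    W    W    L    L    W    W    W
a=2:    W    W    L    W    W    W    W    W
Cells with no legal move (terminal, hence L): (0,0), (0,1).
The remaining L cells, each justified by listing all of its moves:
(0,6): only reaches (0,4)(W), (0,2)(W), all W → L
(0,7): only reaches (0,5)(W), (0,3)(W), all W → L
(1,3): only reaches (0,3)(W), (1,1)(W), (0,2)(W), all W → L
(1,4): only reaches (0,4)(W), (1,2)(W), (1,0)(W), (0,3)(W), all W → L
(2,2): only reaches (1,2)(W), (0,2)(W), (2,0)(W), (1,1)(W), all W → L
Every other cell has at least one move into one of the L cells above, so it is W.
From (2,7), the L positions reachable in one move are: (0,7).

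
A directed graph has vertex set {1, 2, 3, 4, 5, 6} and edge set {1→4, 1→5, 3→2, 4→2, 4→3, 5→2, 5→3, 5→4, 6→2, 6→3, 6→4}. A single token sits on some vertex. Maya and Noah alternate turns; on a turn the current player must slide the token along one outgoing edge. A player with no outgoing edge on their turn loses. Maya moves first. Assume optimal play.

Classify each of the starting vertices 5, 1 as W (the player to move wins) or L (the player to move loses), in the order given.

Label each position W (a win for the player to move) or L (a loss). A position with no legal move is L; any other position is W exactly when some move reaches an L, and L when every move reaches a W.
Every edge goes from a vertex to one that appears earlier in the order 2, 3, 4, 5, 6, 1, so processing vertices in that order labels each vertex after all of its successors.
2: no outgoing edge → L
3: can move to 2, which is L ⇒ W
4: can move to 2, which is L ⇒ W
5: can move to 2, which is L ⇒ W
6: can move to 2, which is L ⇒ W
1: moves to 5(W), 4(W); every one is W ⇒ L

5: W, 1: L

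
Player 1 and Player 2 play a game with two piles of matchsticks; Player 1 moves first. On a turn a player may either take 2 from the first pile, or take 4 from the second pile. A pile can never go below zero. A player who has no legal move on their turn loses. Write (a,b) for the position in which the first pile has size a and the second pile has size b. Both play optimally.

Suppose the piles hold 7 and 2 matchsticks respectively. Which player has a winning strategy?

Player 1 wins.

Build the W/L table. Terminal = L. A non-terminal position is W if it has a move to some L; otherwise it is L.
No move ever increases a pile, so every position that can arise here has a ≤ 7 and b ≤ 2; it is enough to label the cells with 0 ≤ a ≤ 7 and 0 ≤ b ≤ 2.
Every move lowers a or b (never raises either), so fill the grid row by row in increasing a, and left to right within a row: each cell's successors are then already labelled.
      b=0  b=1  b=2
a=0:    L    L    L
a=1:    L    L    L
a=2:    W    W    W
a=3:    W    W    W
a=4:    L    L    L
a=5:    L    L    L
a=6:    W    W    W
a=7:    W    W    W
Cells with no legal move (terminal, hence L): (0,0), (0,1), (0,2), (1,0), (1,1), (1,2).
The remaining L cells, each justified by listing all of its moves:
(4,0): L (sole option (2,0)(W) is W)
(4,1): L (sole option (2,1)(W) is W)
(4,2): L (sole option (2,2)(W) is W)
(5,0): L (sole option (3,0)(W) is W)
(5,1): L (sole option (3,1)(W) is W)
(5,2): L (sole option (3,2)(W) is W)
Every other cell has at least one move into one of the L cells above, so it is W.
The starting position (7,2) is W: Player 1 should move to (5,2), handing over an L position.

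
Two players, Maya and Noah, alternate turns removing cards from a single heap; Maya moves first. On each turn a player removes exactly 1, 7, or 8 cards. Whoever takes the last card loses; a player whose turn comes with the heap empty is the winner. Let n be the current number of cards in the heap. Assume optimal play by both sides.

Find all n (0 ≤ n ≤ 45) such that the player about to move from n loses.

Work bottom-up. With no move the player to move wins. Otherwise the position is W if at least one move leads to an L position for the opponent, and L if every move leads to a W.
n=0: no move; the opponent has just taken the last card and therefore loses → W
n=1: L (sole option 0(W) is W)
n=2: W (go to 1, an L position)
n=3: L (sole option 2(W) is W)
n=4: W (go to 3, an L position)
n=5: L (sole option 4(W) is W)
n=6: W (go to 5, an L position)
n=7: L (options 6(W), 0(W) are all W)
n=8: W (go to 7, an L position)
n=9: W (go to 1, an L position)
n=10: W (go to 3, an L position)
n=11: W (go to 3, an L position)
n=12: W (go to 5, an L position)
n=13: W (go to 5, an L position)
n=14: W (go to 7, an L position)
n=15: W (go to 7, an L position)
n=16: L (options 15(W), 9(W), 8(W) are all W)
n=17: W (go to 16, an L position)
n=18: L (options 17(W), 11(W), 10(W) are all W)
n=19: W (go to 18, an L position)
n=20: L (options 19(W), 13(W), 12(W) are all W)
n=21: W (go to 20, an L position)
n=22: L (options 21(W), 15(W), 14(W) are all W)
n=23: W (go to 22, an L position)
n=24: W (go to 16, an L position)
n=25: W (go to 18, an L position)
n=26: W (go to 18, an L position)
n=27: W (go to 20, an L position)
n=28: W (go to 20, an L position)
n=29: W (go to 22, an L position)
n=30: W (go to 22, an L position)
n=31: L (options 30(W), 24(W), 23(W) are all W)
n=32: W (go to 31, an L position)
n=33: L (options 32(W), 26(W), 25(W) are all W)
n=34: W (go to 33, an L position)
n=35: L (options 34(W), 28(W), 27(W) are all W)
n=36: W (go to 35, an L position)
n=37: L (options 36(W), 30(W), 29(W) are all W)
n=38: W (go to 37, an L position)
n=39: W (go to 31, an L position)
n=40: W (go to 33, an L position)
n=41: W (go to 33, an L position)
n=42: W (go to 35, an L position)
n=43: W (go to 35, an L position)
n=44: W (go to 37, an L position)
n=45: W (go to 37, an L position)
The losing starting values of n are exactly the entries labelled L in this table (12 of them).

1, 3, 5, 7, 16, 18, 20, 22, 31, 33, 35, 37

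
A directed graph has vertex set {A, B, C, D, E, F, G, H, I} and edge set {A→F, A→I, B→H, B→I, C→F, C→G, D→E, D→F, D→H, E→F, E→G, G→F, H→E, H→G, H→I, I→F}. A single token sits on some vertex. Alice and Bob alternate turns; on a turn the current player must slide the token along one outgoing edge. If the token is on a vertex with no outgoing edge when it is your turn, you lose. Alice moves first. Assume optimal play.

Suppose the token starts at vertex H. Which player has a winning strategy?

Compute win/loss labels from the base case upward. A position with no move is L. Any other position is W if it can reach an L in one move, else L.
Every edge goes from a vertex to one that appears earlier in the order F, G, E, C, I, H, B, A, D, so processing vertices in that order labels each vertex after all of its successors.
F: no outgoing edge → L
G: →F(L), so W
E: →F(L), so W
C: →F(L), so W
I: →F(L), so W
H: →I(W), E(W), G(W) — all W, so L
B: →H(L), so W
A: →F(L), so W
D: →H(L), so W
The starting position H is L: whatever Alice does, the opponent receives a W position.

Bob wins.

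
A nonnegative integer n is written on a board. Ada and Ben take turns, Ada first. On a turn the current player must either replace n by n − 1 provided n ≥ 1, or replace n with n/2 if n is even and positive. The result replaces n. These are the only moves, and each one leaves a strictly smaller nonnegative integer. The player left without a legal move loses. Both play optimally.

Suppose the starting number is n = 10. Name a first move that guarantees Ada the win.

Use the standard recursion: the mover loses at a terminal position; elsewhere, the mover wins exactly when some move hands the opponent an L position.
n=0: no move → L
n=1: reaches L-position 0 → W
n=2: only reaches 1(W), which is W → L
n=3: reaches L-position 2 → W
n=4: reaches L-position 2 → W
n=5: only reaches 4(W), which is W → L
n=6: reaches L-position 5 → W
n=7: only reaches 6(W), which is W → L
n=8: reaches L-position 7 → W
n=9: only reaches 8(W), which is W → L
n=10: reaches L-position 5 → W
From 10, the L positions reachable in one move are: 5, 9. Any move reaching one of these is winning.

Move to 5.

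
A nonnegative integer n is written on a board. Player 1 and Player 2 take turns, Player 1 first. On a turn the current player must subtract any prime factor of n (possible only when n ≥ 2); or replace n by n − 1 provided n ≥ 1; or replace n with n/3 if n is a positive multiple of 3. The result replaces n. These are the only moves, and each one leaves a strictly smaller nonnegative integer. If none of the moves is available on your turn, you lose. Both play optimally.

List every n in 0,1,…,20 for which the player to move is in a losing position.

Use the standard recursion: the mover loses at a terminal position; elsewhere, the mover wins exactly when some move hands the opponent an L position.
n=0: no move → L
n=1: →0(L), so W
n=2: →0(L), so W
n=3: →0(L), so W
n=4: →2(W), 3(W) — all W, so L
n=5: →0(L), so W
n=6: →4(L), so W
n=7: →0(L), so W
n=8: →6(W), 7(W) — all W, so L
n=9: →8(L), so W
n=10: →8(L), so W
n=11: →0(L), so W
n=12: →4(L), so W
n=13: →0(L), so W
n=14: →7(W), 12(W), 13(W) — all W, so L
n=15: →14(L), so W
n=16: →14(L), so W
n=17: →0(L), so W
n=18: →6(W), 15(W), 16(W), 17(W) — all W, so L
n=19: →0(L), so W
n=20: →18(L), so W
Reading off the rows marked L gives the requested list; there are 5 such values of n.

0, 4, 8, 14, 18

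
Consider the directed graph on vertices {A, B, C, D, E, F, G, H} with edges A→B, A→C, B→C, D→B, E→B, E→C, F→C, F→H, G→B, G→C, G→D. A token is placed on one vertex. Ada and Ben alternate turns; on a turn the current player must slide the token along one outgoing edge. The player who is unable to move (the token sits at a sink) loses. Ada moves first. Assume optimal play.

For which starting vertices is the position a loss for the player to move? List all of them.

C, D, H

Positions with no move are L. A position that does have a move is losing for the player to move precisely when every available move leads to a winning position for the opponent. Fill in the labels:
Every edge goes from a vertex to one that appears earlier in the order C, H, B, D, A, G, E, F, so processing vertices in that order labels each vertex after all of its successors.
C: no outgoing edge → L
H: no outgoing edge → L
B: W (go to C, an L position)
D: L (sole option B(W) is W)
A: W (go to C, an L position)
G: W (go to D, an L position)
E: W (go to C, an L position)
F: W (go to H, an L position)
The losing starting vertices are exactly the entries labelled L in this table (3 of them).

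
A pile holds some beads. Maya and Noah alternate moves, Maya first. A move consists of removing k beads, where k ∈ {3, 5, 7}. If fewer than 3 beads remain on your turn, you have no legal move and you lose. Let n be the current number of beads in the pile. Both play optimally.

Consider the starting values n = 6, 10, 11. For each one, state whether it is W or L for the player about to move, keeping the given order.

6: W, 10: L, 11: L

Work bottom-up. With no move the player to move loses. Otherwise the position is W if at least one move leads to an L position for the opponent, and L if every move leads to a W.
n=0: no move → L
n=1: no move → L
n=2: no move → L
n=3: reaches L-position 0 → W
n=4: reaches L-position 1 → W
n=5: reaches L-position 2 → W
n=6: reaches L-position 1 → W
n=7: reaches L-position 2 → W
n=8: reaches L-position 1 → W
n=9: reaches L-position 2 → W
n=10: only reaches 7(W), 5(W), 3(W), all W → L
n=11: only reaches 8(W), 6(W), 4(W), all W → L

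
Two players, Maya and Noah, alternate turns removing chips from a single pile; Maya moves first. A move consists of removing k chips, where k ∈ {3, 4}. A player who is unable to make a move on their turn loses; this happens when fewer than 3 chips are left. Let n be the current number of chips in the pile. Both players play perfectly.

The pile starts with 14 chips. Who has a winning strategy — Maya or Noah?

Positions with no move are L. A position that does have a move is losing for the player to move precisely when every available move leads to a winning position for the opponent. Fill in the labels:
n=0: no move → L
n=1: no move → L
n=2: no move → L
n=3: →0(L), so W
n=4: →1(L), so W
n=5: →2(L), so W
n=6: →2(L), so W
n=7: →4(W), 3(W) — all W, so L
n=8: →5(W), 4(W) — all W, so L
n=9: →6(W), 5(W) — all W, so L
n=10: →7(L), so W
n=11: →8(L), so W
n=12: →9(L), so W
n=13: →9(L), so W
n=14: →11(W), 10(W) — all W, so L
The starting position 14 is L: whatever Maya does, the opponent receives a W position.

Noah wins.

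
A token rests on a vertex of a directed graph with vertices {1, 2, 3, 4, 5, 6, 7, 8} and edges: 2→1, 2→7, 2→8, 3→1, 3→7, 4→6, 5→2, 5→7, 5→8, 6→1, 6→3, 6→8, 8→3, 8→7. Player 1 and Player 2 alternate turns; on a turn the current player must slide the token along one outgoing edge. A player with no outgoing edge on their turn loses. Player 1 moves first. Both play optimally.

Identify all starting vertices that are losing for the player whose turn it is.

1, 4, 7

Label each position W (a win for the player to move) or L (a loss). A position with no legal move is L; any other position is W exactly when some move reaches an L, and L when every move reaches a W.
Every edge goes from a vertex to one that appears earlier in the order 1, 7, 3, 8, 2, 6, 4, 5, so processing vertices in that order labels each vertex after all of its successors.
1: no outgoing edge → L
7: no outgoing edge → L
3: can move to 7, which is L ⇒ W
8: can move to 7, which is L ⇒ W
2: can move to 7, which is L ⇒ W
6: can move to 1, which is L ⇒ W
4: the only move is to 6(W), a W ⇒ L
5: can move to 7, which is L ⇒ W
Reading off the rows marked L gives the requested list; there are 3 such vertices.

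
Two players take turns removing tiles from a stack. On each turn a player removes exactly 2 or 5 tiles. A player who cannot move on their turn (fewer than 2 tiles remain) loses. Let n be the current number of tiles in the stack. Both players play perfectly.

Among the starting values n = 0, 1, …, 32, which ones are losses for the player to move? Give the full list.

Build the W/L table. Terminal = L. A non-terminal position is W if it has a move to some L; otherwise it is L.
n=0: no move → L
n=1: no move → L
n=2: W (go to 0, an L position)
n=3: W (go to 1, an L position)
n=4: L (sole option 2(W) is W)
n=5: W (go to 0, an L position)
n=6: W (go to 4, an L position)
n=7: L (options 5(W), 2(W) are all W)
n=8: L (options 6(W), 3(W) are all W)
n=9: W (go to 7, an L position)
n=10: W (go to 8, an L position)
n=11: L (options 9(W), 6(W) are all W)
n=12: W (go to 7, an L position)
n=13: W (go to 11, an L position)
n=14: L (options 12(W), 9(W) are all W)
n=15: L (options 13(W), 10(W) are all W)
n=16: W (go to 14, an L position)
n=17: W (go to 15, an L position)
n=18: L (options 16(W), 13(W) are all W)
n=19: W (go to 14, an L position)
n=20: W (go to 18, an L position)
n=21: L (options 19(W), 16(W) are all W)
n=22: L (options 20(W), 17(W) are all W)
n=23: W (go to 21, an L position)
n=24: W (go to 22, an L position)
n=25: L (options 23(W), 20(W) are all W)
n=26: W (go to 21, an L position)
n=27: W (go to 25, an L position)
n=28: L (options 26(W), 23(W) are all W)
n=29: L (options 27(W), 24(W) are all W)
n=30: W (go to 28, an L position)
n=31: W (go to 29, an L position)
n=32: L (options 30(W), 27(W) are all W)
The losing starting values of n are exactly the entries labelled L in this table (15 of them).

0, 1, 4, 7, 8, 11, 14, 15, 18, 21, 22, 25, 28, 29, 32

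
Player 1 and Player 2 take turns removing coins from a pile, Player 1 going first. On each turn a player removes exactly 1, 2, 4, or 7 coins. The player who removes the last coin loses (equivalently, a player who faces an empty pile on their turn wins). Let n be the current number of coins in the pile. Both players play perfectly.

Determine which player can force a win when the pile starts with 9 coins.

Player 1 wins.

Classify positions by backward induction: terminal positions (no move available) are W. From any other position, the mover wins iff some move reaches an L.
n=0: no move; the opponent has just taken the last coin and therefore loses → W
n=1: →0(W) only, which is W, so L
n=2: →1(L), so W
n=3: →1(L), so W
n=4: →3(W), 2(W), 0(W) — all W, so L
n=5: →4(L), so W
n=6: →4(L), so W
n=7: →6(W), 5(W), 3(W), 0(W) — all W, so L
n=8: →7(L), so W
n=9: →7(L), so W
The starting position 9 is W: Player 1 should remove 2, leaving 7, handing over an L position.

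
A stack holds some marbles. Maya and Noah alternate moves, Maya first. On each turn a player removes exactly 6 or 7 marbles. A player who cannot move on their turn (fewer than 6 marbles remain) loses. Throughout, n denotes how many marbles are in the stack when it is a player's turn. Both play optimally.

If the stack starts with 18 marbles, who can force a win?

Build the W/L table. Terminal = L. A non-terminal position is W if it has a move to some L; otherwise it is L.
n=0: no move → L
n=1: no move → L
n=2: no move → L
n=3: no move → L
n=4: no move → L
n=5: no move → L
n=6: can move to 0, which is L ⇒ W
n=7: can move to 1, which is L ⇒ W
n=8: can move to 2, which is L ⇒ W
n=9: can move to 3, which is L ⇒ W
n=10: can move to 4, which is L ⇒ W
n=11: can move to 5, which is L ⇒ W
n=12: can move to 5, which is L ⇒ W
n=13: moves to 7(W), 6(W); every one is W ⇒ L
n=14: moves to 8(W), 7(W); every one is W ⇒ L
n=15: moves to 9(W), 8(W); every one is W ⇒ L
n=16: moves to 10(W), 9(W); every one is W ⇒ L
n=17: moves to 11(W), 10(W); every one is W ⇒ L
n=18: moves to 12(W), 11(W); every one is W ⇒ L
The starting position 18 is L: whatever Maya does, the opponent receives a W position.

Noah wins.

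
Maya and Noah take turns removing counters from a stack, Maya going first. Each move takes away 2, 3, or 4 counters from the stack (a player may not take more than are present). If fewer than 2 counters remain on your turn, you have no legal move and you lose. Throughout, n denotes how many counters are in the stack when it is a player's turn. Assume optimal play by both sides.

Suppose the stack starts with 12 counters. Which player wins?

Compute win/loss labels from the base case upward. A position with no move is L. Any other position is W if it can reach an L in one move, else L.
n=0: no move → L
n=1: no move → L
n=2: →0(L), so W
n=3: →1(L), so W
n=4: →1(L), so W
n=5: →1(L), so W
n=6: →4(W), 3(W), 2(W) — all W, so L
n=7: →5(W), 4(W), 3(W) — all W, so L
n=8: →6(L), so W
n=9: →7(L), so W
n=10: →7(L), so W
n=11: →7(L), so W
n=12: →10(W), 9(W), 8(W) — all W, so L
The starting position 12 is L: whatever Maya does, the opponent receives a W position.

Noah wins.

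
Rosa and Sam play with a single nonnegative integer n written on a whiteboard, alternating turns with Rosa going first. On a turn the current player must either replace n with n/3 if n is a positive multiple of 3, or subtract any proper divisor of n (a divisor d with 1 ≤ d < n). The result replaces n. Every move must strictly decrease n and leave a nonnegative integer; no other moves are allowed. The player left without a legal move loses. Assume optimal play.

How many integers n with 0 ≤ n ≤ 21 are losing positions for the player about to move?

10

Compute win/loss labels from the base case upward. A position with no move is L. Any other position is W if it can reach an L in one move, else L.
n=0: no move → L
n=1: no move → L
n=2: W (go to 1, an L position)
n=3: W (go to 1, an L position)
n=4: L (options 2(W), 3(W) are all W)
n=5: W (go to 4, an L position)
n=6: W (go to 4, an L position)
n=7: L (sole option 6(W) is W)
n=8: W (go to 4, an L position)
n=9: L (options 3(W), 6(W), 8(W) are all W)
n=10: W (go to 9, an L position)
n=11: L (sole option 10(W) is W)
n=12: W (go to 4, an L position)
n=13: L (sole option 12(W) is W)
n=14: W (go to 7, an L position)
n=15: L (options 5(W), 10(W), 12(W), 14(W) are all W)
n=16: W (go to 15, an L position)
n=17: L (sole option 16(W) is W)
n=18: W (go to 9, an L position)
n=19: L (sole option 18(W) is W)
n=20: W (go to 15, an L position)
n=21: W (go to 7, an L position)
L entries with 0 ≤ n ≤ 21: n = 0, 1, 4, 7, 9, 11, 13, 15, 17, 19; that makes 10.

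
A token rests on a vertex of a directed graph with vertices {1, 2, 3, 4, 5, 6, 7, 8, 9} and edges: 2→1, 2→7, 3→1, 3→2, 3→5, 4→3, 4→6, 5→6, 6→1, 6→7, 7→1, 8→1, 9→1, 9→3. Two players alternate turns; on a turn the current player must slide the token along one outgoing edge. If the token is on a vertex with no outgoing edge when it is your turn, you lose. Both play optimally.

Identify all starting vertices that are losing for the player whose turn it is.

1, 4, 5

Positions with no move are L. A position that does have a move is losing for the player to move precisely when every available move leads to a winning position for the opponent. Fill in the labels:
Every edge goes from a vertex to one that appears earlier in the order 1, 7, 2, 6, 5, 3, 9, 4, 8, so processing vertices in that order labels each vertex after all of its successors.
1: no outgoing edge → L
7: reaches L-position 1 → W
2: reaches L-position 1 → W
6: reaches L-position 1 → W
5: only reaches 6(W), which is W → L
3: reaches L-position 5 → W
9: reaches L-position 1 → W
4: only reaches 3(W), 6(W), all W → L
8: reaches L-position 1 → W
The losing starting vertices are exactly the entries labelled L in this table (3 of them).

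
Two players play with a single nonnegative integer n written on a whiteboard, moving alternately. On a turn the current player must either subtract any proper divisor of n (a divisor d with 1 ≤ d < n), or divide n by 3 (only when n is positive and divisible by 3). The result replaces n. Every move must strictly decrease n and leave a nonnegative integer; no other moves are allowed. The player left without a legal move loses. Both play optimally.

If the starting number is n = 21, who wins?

The first player wins.

Use the standard recursion: the mover loses at a terminal position; elsewhere, the mover wins exactly when some move hands the opponent an L position.
n=0: no move → L
n=1: no move → L
n=2: →1(L), so W
n=3: →1(L), so W
n=4: →2(W), 3(W) — all W, so L
n=5: →4(L), so W
n=6: →4(L), so W
n=7: →6(W) only, which is W, so L
n=8: →4(L), so W
n=9: →3(W), 6(W), 8(W) — all W, so L
n=10: →9(L), so W
n=11: →10(W) only, which is W, so L
n=12: →4(L), so W
n=13: →12(W) only, which is W, so L
n=14: →7(L), so W
n=15: →5(W), 10(W), 12(W), 14(W) — all W, so L
n=16: →15(L), so W
n=17: →16(W) only, which is W, so L
n=18: →9(L), so W
n=19: →18(W) only, which is W, so L
n=20: →15(L), so W
n=21: →7(L), so W
The starting position 21 is W: the player to move should move to 7, handing over an L position.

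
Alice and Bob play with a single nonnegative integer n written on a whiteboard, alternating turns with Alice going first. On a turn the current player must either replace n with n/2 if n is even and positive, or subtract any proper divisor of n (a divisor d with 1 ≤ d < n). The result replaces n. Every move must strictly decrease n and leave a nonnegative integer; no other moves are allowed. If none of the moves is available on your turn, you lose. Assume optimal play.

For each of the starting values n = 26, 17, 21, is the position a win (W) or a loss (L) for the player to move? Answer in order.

Compute win/loss labels from the base case upward. A position with no move is L. Any other position is W if it can reach an L in one move, else L.
n=0: no move → L
n=1: no move → L
n=2: →1(L), so W
n=3: →2(W) only, which is W, so L
n=4: →3(L), so W
n=5: →4(W) only, which is W, so L
n=6: →3(L), so W
n=7: →6(W) only, which is W, so L
n=8: →7(L), so W
n=9: →6(W), 8(W) — all W, so L
n=10: →5(L), so W
n=11: →10(W) only, which is W, so L
n=12: →9(L), so W
n=13: →12(W) only, which is W, so L
n=14: →7(L), so W
n=15: →10(W), 12(W), 14(W) — all W, so L
n=16: →15(L), so W
n=17: →16(W) only, which is W, so L
n=18: →9(L), so W
n=19: →18(W) only, which is W, so L
n=20: →15(L), so W
n=21: →14(W), 18(W), 20(W) — all W, so L
n=22: →11(L), so W
n=23: →22(W) only, which is W, so L
n=24: →21(L), so W
n=25: →20(W), 24(W) — all W, so L
n=26: →13(L), so W

26: W, 17: L, 21: L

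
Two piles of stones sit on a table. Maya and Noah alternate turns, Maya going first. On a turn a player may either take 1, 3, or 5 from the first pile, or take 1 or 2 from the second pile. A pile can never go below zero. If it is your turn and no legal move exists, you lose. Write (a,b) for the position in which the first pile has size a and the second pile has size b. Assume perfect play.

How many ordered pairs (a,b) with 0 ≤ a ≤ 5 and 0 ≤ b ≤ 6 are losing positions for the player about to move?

Compute win/loss labels from the base case upward. A position with no move is L. Any other position is W if it can reach an L in one move, else L.
Every move lowers a or b (never raises either), so fill the grid row by row in increasing a, and left to right within a row: each cell's successors are then already labelled.
      b=0  b=1  b=2  b=3  b=4  b=5  b=6
a=0:    L    W    W    L    W    W    L
a=1:    W    L    W    W    L    W    W
a=2:    L    W    W    L    W    W    L
a=3:    W    L    W    W    L    W    W
a=4:    L    W    W    L    W    W    L
a=5:    W    L    W    W    L    W    W
Cells with no legal move (terminal, hence L): (0,0).
The remaining L cells, each justified by listing all of its moves:
(0,3): →(0,2)(W), (0,1)(W) — all W, so L
(0,6): →(0,5)(W), (0,4)(W) — all W, so L
(1,1): →(0,1)(W), (1,0)(W) — all W, so L
(1,4): →(0,4)(W), (1,3)(W), (1,2)(W) — all W, so L
(2,0): →(1,0)(W) only, which is W, so L
(2,3): →(1,3)(W), (2,2)(W), (2,1)(W) — all W, so L
(2,6): →(1,6)(W), (2,5)(W), (2,4)(W) — all W, so L
(3,1): →(2,1)(W), (0,1)(W), (3,0)(W) — all W, so L
(3,4): →(2,4)(W), (0,4)(W), (3,3)(W), (3,2)(W) — all W, so L
(4,0): →(3,0)(W), (1,0)(W) — all W, so L
(4,3): →(3,3)(W), (1,3)(W), (4,2)(W), (4,1)(W) — all W, so L
(4,6): →(3,6)(W), (1,6)(W), (4,5)(W), (4,4)(W) — all W, so L
(5,1): →(4,1)(W), (2,1)(W), (0,1)(W), (5,0)(W) — all W, so L
(5,4): →(4,4)(W), (2,4)(W), (0,4)(W), (5,3)(W), (5,2)(W) — all W, so L
Every other cell has at least one move into one of the L cells above, so it is W.
L cells per row: a=0: 3, a=1: 2, a=2: 3, a=3: 2, a=4: 3, a=5: 2; total 15.

15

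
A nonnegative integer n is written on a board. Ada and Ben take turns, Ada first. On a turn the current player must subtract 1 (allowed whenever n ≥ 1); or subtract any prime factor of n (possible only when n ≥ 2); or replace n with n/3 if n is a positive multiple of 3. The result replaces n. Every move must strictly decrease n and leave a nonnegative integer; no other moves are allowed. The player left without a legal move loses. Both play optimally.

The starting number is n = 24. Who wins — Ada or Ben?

Ada wins.

Positions with no move are L. A position that does have a move is losing for the player to move precisely when every available move leads to a winning position for the opponent. Fill in the labels:
n=0: no move → L
n=1: →0(L), so W
n=2: →0(L), so W
n=3: →0(L), so W
n=4: →2(W), 3(W) — all W, so L
n=5: →0(L), so W
n=6: →4(L), so W
n=7: →0(L), so W
n=8: →6(W), 7(W) — all W, so L
n=9: →8(L), so W
n=10: →8(L), so W
n=11: →0(L), so W
n=12: →4(L), so W
n=13: →0(L), so W
n=14: →7(W), 12(W), 13(W) — all W, so L
n=15: →14(L), so W
n=16: →14(L), so W
n=17: →0(L), so W
n=18: →6(W), 15(W), 16(W), 17(W) — all W, so L
n=19: →0(L), so W
n=20: →18(L), so W
n=21: →14(L), so W
n=22: →11(W), 20(W), 21(W) — all W, so L
n=23: →0(L), so W
n=24: →8(L), so W
From 24 Ada can move to 8, reaching an L position.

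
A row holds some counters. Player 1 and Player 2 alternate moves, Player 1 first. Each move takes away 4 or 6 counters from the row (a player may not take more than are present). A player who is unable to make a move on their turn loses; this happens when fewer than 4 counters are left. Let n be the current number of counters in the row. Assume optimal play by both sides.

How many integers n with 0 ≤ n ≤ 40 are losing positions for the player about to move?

17

Classify positions by backward induction: terminal positions (no move available) are L. From any other position, the mover wins iff some move reaches an L.
n=0: no move → L
n=1: no move → L
n=2: no move → L
n=3: no move → L
n=4: W (go to 0, an L position)
n=5: W (go to 1, an L position)
n=6: W (go to 2, an L position)
n=7: W (go to 3, an L position)
n=8: W (go to 2, an L position)
n=9: W (go to 3, an L position)
n=10: L (options 6(W), 4(W) are all W)
n=11: L (options 7(W), 5(W) are all W)
n=12: L (options 8(W), 6(W) are all W)
n=13: L (options 9(W), 7(W) are all W)
n=14: W (go to 10, an L position)
n=15: W (go to 11, an L position)
n=16: W (go to 12, an L position)
n=17: W (go to 13, an L position)
n=18: W (go to 12, an L position)
n=19: W (go to 13, an L position)
n=20: L (options 16(W), 14(W) are all W)
n=21: L (options 17(W), 15(W) are all W)
n=22: L (options 18(W), 16(W) are all W)
n=23: L (options 19(W), 17(W) are all W)
n=24: W (go to 20, an L position)
n=25: W (go to 21, an L position)
n=26: W (go to 22, an L position)
n=27: W (go to 23, an L position)
n=28: W (go to 22, an L position)
n=29: W (go to 23, an L position)
n=30: L (options 26(W), 24(W) are all W)
n=31: L (options 27(W), 25(W) are all W)
n=32: L (options 28(W), 26(W) are all W)
n=33: L (options 29(W), 27(W) are all W)
n=34: W (go to 30, an L position)
n=35: W (go to 31, an L position)
n=36: W (go to 32, an L position)
n=37: W (go to 33, an L position)
n=38: W (go to 32, an L position)
n=39: W (go to 33, an L position)
n=40: L (options 36(W), 34(W) are all W)
L entries with 0 ≤ n ≤ 40: n = 0, 1, 2, 3, 10, 11, 12, 13, 20, 21, 22, 23, 30, 31, 32, 33, 40; that makes 17.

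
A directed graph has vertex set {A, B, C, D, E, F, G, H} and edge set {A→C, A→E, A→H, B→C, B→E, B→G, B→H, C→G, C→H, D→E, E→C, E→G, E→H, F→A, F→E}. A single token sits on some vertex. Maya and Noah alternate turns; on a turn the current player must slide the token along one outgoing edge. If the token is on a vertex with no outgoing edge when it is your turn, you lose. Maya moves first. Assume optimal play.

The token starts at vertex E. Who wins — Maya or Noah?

Compute win/loss labels from the base case upward. A position with no move is L. Any other position is W if it can reach an L in one move, else L.
Every edge goes from a vertex to one that appears earlier in the order H, G, C, E, A, B, F, D, so processing vertices in that order labels each vertex after all of its successors.
H: no outgoing edge → L
G: no outgoing edge → L
C: W (go to G, an L position)
E: W (go to G, an L position)
A: W (go to H, an L position)
B: W (go to G, an L position)
F: L (options A(W), E(W) are all W)
D: L (sole option E(W) is W)
The starting position E is W: Maya should move to G, handing over an L position.

Maya wins.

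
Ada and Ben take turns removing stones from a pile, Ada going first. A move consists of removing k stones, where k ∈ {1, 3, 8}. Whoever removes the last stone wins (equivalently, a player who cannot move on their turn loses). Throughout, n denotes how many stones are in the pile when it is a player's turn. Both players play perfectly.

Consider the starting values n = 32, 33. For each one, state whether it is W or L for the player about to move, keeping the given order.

32: W, 33: L

Compute win/loss labels from the base case upward. A position with no move is L. Any other position is W if it can reach an L in one move, else L.
n=0: no move → L
n=1: reaches L-position 0 → W
n=2: only reaches 1(W), which is W → L
n=3: reaches L-position 2 → W
n=4: only reaches 3(W), 1(W), all W → L
n=5: reaches L-position 4 → W
n=6: only reaches 5(W), 3(W), all W → L
n=7: reaches L-position 6 → W
n=8: reaches L-position 0 → W
n=9: reaches L-position 6 → W
n=10: reaches L-position 2 → W
n=11: only reaches 10(W), 8(W), 3(W), all W → L
n=12: reaches L-position 11 → W
n=13: only reaches 12(W), 10(W), 5(W), all W → L
n=14: reaches L-position 13 → W
n=15: only reaches 14(W), 12(W), 7(W), all W → L
n=16: reaches L-position 15 → W
n=17: only reaches 16(W), 14(W), 9(W), all W → L
n=18: reaches L-position 17 → W
n=19: reaches L-position 11 → W
n=20: reaches L-position 17 → W
n=21: reaches L-position 13 → W
n=22: only reaches 21(W), 19(W), 14(W), all W → L
n=23: reaches L-position 22 → W
n=24: only reaches 23(W), 21(W), 16(W), all W → L
n=25: reaches L-position 24 → W
n=26: only reaches 25(W), 23(W), 18(W), all W → L
n=27: reaches L-position 26 → W
n=28: only reaches 27(W), 25(W), 20(W), all W → L
n=29: reaches L-position 28 → W
n=30: reaches L-position 22 → W
n=31: reaches L-position 28 → W
n=32: reaches L-position 24 → W
n=33: only reaches 32(W), 30(W), 25(W), all W → L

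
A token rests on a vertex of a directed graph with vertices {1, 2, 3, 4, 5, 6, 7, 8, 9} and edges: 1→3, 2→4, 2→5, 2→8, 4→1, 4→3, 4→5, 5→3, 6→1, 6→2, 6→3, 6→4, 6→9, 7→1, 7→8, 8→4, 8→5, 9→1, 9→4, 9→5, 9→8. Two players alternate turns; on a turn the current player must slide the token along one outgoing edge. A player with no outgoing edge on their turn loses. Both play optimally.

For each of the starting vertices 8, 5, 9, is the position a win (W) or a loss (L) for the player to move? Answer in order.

8: L, 5: W, 9: W

Classify positions by backward induction: terminal positions (no move available) are L. From any other position, the mover wins iff some move reaches an L.
Every edge goes from a vertex to one that appears earlier in the order 3, 5, 1, 4, 8, 2, 9, 6, 7, so processing vertices in that order labels each vertex after all of its successors.
3: no outgoing edge → L
5: W (go to 3, an L position)
1: W (go to 3, an L position)
4: W (go to 3, an L position)
8: L (options 4(W), 5(W) are all W)
2: W (go to 8, an L position)
9: W (go to 8, an L position)
6: W (go to 3, an L position)
7: W (go to 8, an L position)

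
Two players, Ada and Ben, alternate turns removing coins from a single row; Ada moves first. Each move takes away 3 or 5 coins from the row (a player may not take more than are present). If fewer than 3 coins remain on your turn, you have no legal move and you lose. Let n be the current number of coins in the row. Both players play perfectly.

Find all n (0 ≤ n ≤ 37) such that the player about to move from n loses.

0, 1, 2, 8, 9, 10, 16, 17, 18, 24, 25, 26, 32, 33, 34

Compute win/loss labels from the base case upward. A position with no move is L. Any other position is W if it can reach an L in one move, else L.
n=0: no move → L
n=1: no move → L
n=2: no move → L
n=3: can move to 0, which is L ⇒ W
n=4: can move to 1, which is L ⇒ W
n=5: can move to 2, which is L ⇒ W
n=6: can move to 1, which is L ⇒ W
n=7: can move to 2, which is L ⇒ W
n=8: moves to 5(W), 3(W); every one is W ⇒ L
n=9: moves to 6(W), 4(W); every one is W ⇒ L
n=10: moves to 7(W), 5(W); every one is W ⇒ L
n=11: can move to 8, which is L ⇒ W
n=12: can move to 9, which is L ⇒ W
n=13: can move to 10, which is L ⇒ W
n=14: can move to 9, which is L ⇒ W
n=15: can move to 10, which is L ⇒ W
n=16: moves to 13(W), 11(W); every one is W ⇒ L
n=17: moves to 14(W), 12(W); every one is W ⇒ L
n=18: moves to 15(W), 13(W); every one is W ⇒ L
n=19: can move to 16, which is L ⇒ W
n=20: can move to 17, which is L ⇒ W
n=21: can move to 18, which is L ⇒ W
n=22: can move to 17, which is L ⇒ W
n=23: can move to 18, which is L ⇒ W
n=24: moves to 21(W), 19(W); every one is W ⇒ L
n=25: moves to 22(W), 20(W); every one is W ⇒ L
n=26: moves to 23(W), 21(W); every one is W ⇒ L
n=27: can move to 24, which is L ⇒ W
n=28: can move to 25, which is L ⇒ W
n=29: can move to 26, which is L ⇒ W
n=30: can move to 25, which is L ⇒ W
n=31: can move to 26, which is L ⇒ W
n=32: moves to 29(W), 27(W); every one is W ⇒ L
n=33: moves to 30(W), 28(W); every one is W ⇒ L
n=34: moves to 31(W), 29(W); every one is W ⇒ L
n=35: can move to 32, which is L ⇒ W
n=36: can move to 33, which is L ⇒ W
n=37: can move to 34, which is L ⇒ W
Reading off the rows marked L gives the requested list; there are 15 such values of n.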